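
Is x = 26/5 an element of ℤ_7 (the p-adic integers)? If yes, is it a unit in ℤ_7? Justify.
x ∈ ℤ_7^× (unit); v_7(x) = 0

ℤ_7 = {x ∈ ℚ_7 : v_7(x) ≥ 0} and ℤ_7^× = {x ∈ ℤ_7 : v_7(x) = 0}. Here v_7(26/5) = v_7(num) − v_7(den) = 0; compare against these criteria.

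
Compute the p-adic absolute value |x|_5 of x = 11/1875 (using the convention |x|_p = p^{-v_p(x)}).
|11/1875|_5 = 625

Step 1 — compute v_5(x) by factoring powers of 5 out of the numerator and denominator: v_5(11/1875) = -4. Step 2 — apply |x|_p = p^{-v_p(x)} = 5^{4} = 625.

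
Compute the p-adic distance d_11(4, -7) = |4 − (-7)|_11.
d_11(4, -7) = 1/11

Step 1 — x − y = 4 − (-7) = 11. Step 2 — v_11(11) = 1 (factor: 11 = (11^1 · 1); the sign does not affect v_p). Step 3 — |x − y|_11 = 11^{-1} = 1/11.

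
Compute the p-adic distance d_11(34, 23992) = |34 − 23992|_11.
d_11(34, 23992) = 1/1331

Step 1 — x − y = 34 − 23992 = -23958. Step 2 — v_11(-23958) = 3 (factor: -23958 = −(11^3 · 18); the sign does not affect v_p). Step 3 — |x − y|_11 = 11^{-3} = 1/1331.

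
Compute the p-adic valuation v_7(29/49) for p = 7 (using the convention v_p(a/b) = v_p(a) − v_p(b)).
v_7(29/49) = -2

Factor powers of 7 from the numerator and denominator of the reduced fraction: 29 = 7^0 · 29 and 49 = 7^2 · 1. Apply v_p(a/b) = v_p(a) − v_p(b): v_7(29/49) = 0 − 2 = -2.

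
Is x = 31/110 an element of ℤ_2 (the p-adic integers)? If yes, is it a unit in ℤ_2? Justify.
x ∉ ℤ_2 (v_2(x) = -1 < 0)

ℤ_2 = {x ∈ ℚ_2 : v_2(x) ≥ 0} and ℤ_2^× = {x ∈ ℤ_2 : v_2(x) = 0}. Here v_2(31/110) = v_2(num) − v_2(den) = -1; compare against these criteria.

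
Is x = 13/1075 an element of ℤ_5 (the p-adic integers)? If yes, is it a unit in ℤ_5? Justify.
x ∉ ℤ_5 (v_5(x) = -2 < 0)

ℤ_5 = {x ∈ ℚ_5 : v_5(x) ≥ 0} and ℤ_5^× = {x ∈ ℤ_5 : v_5(x) = 0}. Here v_5(13/1075) = v_5(num) − v_5(den) = -2; compare against these criteria.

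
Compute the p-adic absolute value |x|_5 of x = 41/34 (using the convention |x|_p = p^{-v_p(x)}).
|41/34|_5 = 1

Step 1 — compute v_5(x) by factoring powers of 5 out of the numerator and denominator: v_5(41/34) = 0. Step 2 — apply |x|_p = p^{-v_p(x)} = 5^{0} = 1.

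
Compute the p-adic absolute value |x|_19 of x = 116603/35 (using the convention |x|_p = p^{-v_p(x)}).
|116603/35|_19 = 1/6859

Step 1 — compute v_19(x) by factoring powers of 19 out of the numerator and denominator: v_19(116603/35) = 3. Step 2 — apply |x|_p = p^{-v_p(x)} = 19^{-3} = 1/6859.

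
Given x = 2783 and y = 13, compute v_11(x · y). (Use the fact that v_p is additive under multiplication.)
v_11(36179) = 2

v_p(x) = 2 (factor: 2783 = 11^2 · 23); v_p(y) = 0 (factor: 13 = 11^0 · 13). Additivity: v_p(xy) = v_p(x) + v_p(y) = 2 + 0 = 2. (Direct check: xy = 36179 = 11^2 · (299).)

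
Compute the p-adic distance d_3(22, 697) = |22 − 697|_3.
d_3(22, 697) = 1/27

Step 1 — x − y = 22 − 697 = -675. Step 2 — v_3(-675) = 3 (factor: -675 = −(3^3 · 25); the sign does not affect v_p). Step 3 — |x − y|_3 = 3^{-3} = 1/27.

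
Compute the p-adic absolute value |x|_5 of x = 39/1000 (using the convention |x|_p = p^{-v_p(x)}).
|39/1000|_5 = 125

Step 1 — compute v_5(x) by factoring powers of 5 out of the numerator and denominator: v_5(39/1000) = -3. Step 2 — apply |x|_p = p^{-v_p(x)} = 5^{3} = 125.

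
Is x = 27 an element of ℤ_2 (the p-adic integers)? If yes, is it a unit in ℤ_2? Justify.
x ∈ ℤ_2^× (unit); v_2(x) = 0

ℤ_2 = {x ∈ ℚ_2 : v_2(x) ≥ 0} and ℤ_2^× = {x ∈ ℤ_2 : v_2(x) = 0}. Here v_2(27) = v_2(num) − v_2(den) = 0; compare against these criteria.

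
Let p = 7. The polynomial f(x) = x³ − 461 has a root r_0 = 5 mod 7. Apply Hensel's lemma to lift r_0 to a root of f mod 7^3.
r_2 = 278 (mod 343)

Hensel: r_{i+1} = r_i − f(r_i)/f′(r_i) mod 7^{i+2}, where f′(x) = 3x². Iterate:
  r_0 = 5 (mod 7)
  r_1 = 33 (mod 49)
  r_2 = 278 (mod 343)
Final: r = 278 with f(r) ≡ 0 mod 7^3.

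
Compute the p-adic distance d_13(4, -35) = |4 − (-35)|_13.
d_13(4, -35) = 1/13

Step 1 — x − y = 4 − (-35) = 39. Step 2 — v_13(39) = 1 (factor: 39 = (13^1 · 3); the sign does not affect v_p). Step 3 — |x − y|_13 = 13^{-1} = 1/13.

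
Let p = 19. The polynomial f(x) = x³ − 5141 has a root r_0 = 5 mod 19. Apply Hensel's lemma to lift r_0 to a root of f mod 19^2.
r_1 = 43 (mod 361)

Hensel: r_{i+1} = r_i − f(r_i)/f′(r_i) mod 19^{i+2}, where f′(x) = 3x². Iterate:
  r_0 = 5 (mod 19)
  r_1 = 43 (mod 361)
Final: r = 43 with f(r) ≡ 0 mod 19^2.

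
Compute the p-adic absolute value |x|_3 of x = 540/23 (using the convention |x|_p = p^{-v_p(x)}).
|540/23|_3 = 1/27

Step 1 — compute v_3(x) by factoring powers of 3 out of the numerator and denominator: v_3(540/23) = 3. Step 2 — apply |x|_p = p^{-v_p(x)} = 3^{-3} = 1/27.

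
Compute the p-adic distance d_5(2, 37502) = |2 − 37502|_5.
d_5(2, 37502) = 1/3125

Step 1 — x − y = 2 − 37502 = -37500. Step 2 — v_5(-37500) = 5 (factor: -37500 = −(5^5 · 12); the sign does not affect v_p). Step 3 — |x − y|_5 = 5^{-5} = 1/3125.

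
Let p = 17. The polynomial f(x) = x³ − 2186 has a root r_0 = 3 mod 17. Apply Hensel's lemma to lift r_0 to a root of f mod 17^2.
r_1 = 190 (mod 289)

Hensel: r_{i+1} = r_i − f(r_i)/f′(r_i) mod 17^{i+2}, where f′(x) = 3x². Iterate:
  r_0 = 3 (mod 17)
  r_1 = 190 (mod 289)
Final: r = 190 with f(r) ≡ 0 mod 17^2.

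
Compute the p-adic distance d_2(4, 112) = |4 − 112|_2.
d_2(4, 112) = 1/4

Step 1 — x − y = 4 − 112 = -108. Step 2 — v_2(-108) = 2 (factor: -108 = −(2^2 · 27); the sign does not affect v_p). Step 3 — |x − y|_2 = 2^{-2} = 1/4.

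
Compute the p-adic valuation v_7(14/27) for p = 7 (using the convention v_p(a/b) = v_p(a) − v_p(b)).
v_7(14/27) = 1

Factor powers of 7 from the numerator and denominator of the reduced fraction: 14 = 7^1 · 2 and 27 = 7^0 · 27. Apply v_p(a/b) = v_p(a) − v_p(b): v_7(14/27) = 1 − 0 = 1.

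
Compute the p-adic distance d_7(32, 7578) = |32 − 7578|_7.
d_7(32, 7578) = 1/343

Step 1 — x − y = 32 − 7578 = -7546. Step 2 — v_7(-7546) = 3 (factor: -7546 = −(7^3 · 22); the sign does not affect v_p). Step 3 — |x − y|_7 = 7^{-3} = 1/343.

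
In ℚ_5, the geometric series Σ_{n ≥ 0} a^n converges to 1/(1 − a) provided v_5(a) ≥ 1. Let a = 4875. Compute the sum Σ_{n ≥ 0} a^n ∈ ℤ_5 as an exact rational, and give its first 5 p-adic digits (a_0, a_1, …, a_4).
Σ a^n = 1/(1 − a) = -1/4874;  first 5 digits = (1, 0, 0, 4, 2)

v_5(a) = 3 ≥ 1, so the series converges in ℤ_5 to 1/(1 − a) = 1/(1 − 4875) = -1/4874. Expand this rational in ℤ_5: compute digits iteratively via d_i = x_i mod 5, x_{i+1} = (x_i − d_i)/5. The first 5 digits are (1, 0, 0, 4, 2).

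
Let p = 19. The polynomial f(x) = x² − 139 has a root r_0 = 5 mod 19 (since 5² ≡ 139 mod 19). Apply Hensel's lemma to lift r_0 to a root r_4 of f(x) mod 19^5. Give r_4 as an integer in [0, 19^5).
r_4 = 1153989 (mod 2476099)

Hensel's recurrence: r_{i+1} = r_i − f(r_i)·(f′(r_i))^{-1} mod 19^{i+2}, with f′(x) = 2x. Iterate:
  r_0 = 5 (mod 19)
  r_1 = 233 (mod 361)
  r_2 = 1677 (mod 6859)
  r_3 = 111421 (mod 130321)
  r_4 = 1153989 (mod 2476099)
Final: r_4 = 1153989, and one checks f(r_4) ≡ 0 mod 19^5.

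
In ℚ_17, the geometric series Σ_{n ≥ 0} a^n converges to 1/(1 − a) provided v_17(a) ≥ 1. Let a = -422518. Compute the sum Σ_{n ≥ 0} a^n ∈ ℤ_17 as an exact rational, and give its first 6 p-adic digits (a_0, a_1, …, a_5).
Σ a^n = 1/(1 − a) = 1/422519;  first 6 digits = (1, 0, 0, 16, 11, 16)

v_17(a) = 3 ≥ 1, so the series converges in ℤ_17 to 1/(1 − a) = 1/(1 − (-422518)) = 1/422519. Expand this rational in ℤ_17: compute digits iteratively via d_i = x_i mod 17, x_{i+1} = (x_i − d_i)/17. The first 6 digits are (1, 0, 0, 16, 11, 16).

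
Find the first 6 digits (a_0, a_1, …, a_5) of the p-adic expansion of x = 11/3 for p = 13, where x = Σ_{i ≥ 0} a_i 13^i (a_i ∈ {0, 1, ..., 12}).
(a_0, …, a_5) = (8, 4, 4, 4, 4, 4)

v_13(11/3) = 0 (numerator and denominator both coprime to 13), so x ∈ ℤ_13^×. Compute digits iteratively via a_i = x_i mod 13, x_{i+1} = (x_i − a_i)/13, with x_0 = x:
  x_0 = 11/3;  a_0 = 8;  x_1 = (x_0 − 8)/13 = -1/3
  x_1 = -1/3;  a_1 = 4;  x_2 = (x_1 − 4)/13 = -1/3
  x_2 = -1/3;  a_2 = 4;  x_3 = (x_2 − 4)/13 = -1/3
  x_3 = -1/3;  a_3 = 4;  x_4 = (x_3 − 4)/13 = -1/3
  x_4 = -1/3;  a_4 = 4;  x_5 = (x_4 − 4)/13 = -1/3
  x_5 = -1/3;  a_5 = 4;  x_6 = (x_5 − 4)/13 = -1/3
Digits: (8, 4, 4, 4, 4, 4).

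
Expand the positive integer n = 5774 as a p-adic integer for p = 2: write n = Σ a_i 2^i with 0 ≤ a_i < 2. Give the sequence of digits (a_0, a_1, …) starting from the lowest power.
(a_0, a_1, …) = (0, 1, 1, 1, 0, 0, 0, 1, 0, 1, 1, 0, 1)

Repeated division by 2 gives the digits low-to-high: 5774 = 1·2^1 + 1·2^2 + 1·2^3 + 1·2^7 + 1·2^9 + 1·2^10 + 1·2^12. Digit sequence: (0, 1, 1, 1, 0, 0, 0, 1, 0, 1, 1, 0, 1).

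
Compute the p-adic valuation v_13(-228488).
v_13(-228488) = 4

v_13(n) is the largest exponent k such that 13^k divides n. Factor out: -228488 = -13^4 · 8. (Sign doesn't affect v_p.) So v_13(-228488) = 4.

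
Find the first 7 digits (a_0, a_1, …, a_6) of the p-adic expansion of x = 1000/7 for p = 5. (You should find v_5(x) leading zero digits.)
(a_0, …, a_6) = (0, 0, 0, 4, 3, 0, 2)

v_5(1000/7) = 3, so a_0 = ... = a_2 = 0. Factor out: x = 5^3 · u with u = 8/7 a unit in ℤ_5. Expand u iteratively via a_{v+i} = u_i mod 5, u_{i+1} = (u_i − a_{v+i})/5:
  u_0 = 8/7;  a_3 = 4;  u_1 = (u_0 − 4)/5 = -4/7
  u_1 = -4/7;  a_4 = 3;  u_2 = (u_1 − 3)/5 = -5/7
  u_2 = -5/7;  a_5 = 0;  u_3 = (u_2 − 0)/5 = -1/7
  u_3 = -1/7;  a_6 = 2;  u_4 = (u_3 − 2)/5 = -3/7
Digits: (0, 0, 0, 4, 3, 0, 2).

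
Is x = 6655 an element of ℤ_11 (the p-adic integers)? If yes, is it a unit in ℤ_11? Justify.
x ∈ ℤ_11 but not a unit; v_11(x) = 3 > 0

ℤ_11 = {x ∈ ℚ_11 : v_11(x) ≥ 0} and ℤ_11^× = {x ∈ ℤ_11 : v_11(x) = 0}. Here v_11(6655) = v_11(num) − v_11(den) = 3; compare against these criteria.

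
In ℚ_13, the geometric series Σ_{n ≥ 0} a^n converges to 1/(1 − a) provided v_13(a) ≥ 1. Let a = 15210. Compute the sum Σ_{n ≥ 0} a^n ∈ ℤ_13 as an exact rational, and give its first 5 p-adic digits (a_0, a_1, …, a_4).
Σ a^n = 1/(1 − a) = -1/15209;  first 5 digits = (1, 0, 12, 6, 1)

v_13(a) = 2 ≥ 1, so the series converges in ℤ_13 to 1/(1 − a) = 1/(1 − 15210) = -1/15209. Expand this rational in ℤ_13: compute digits iteratively via d_i = x_i mod 13, x_{i+1} = (x_i − d_i)/13. The first 5 digits are (1, 0, 12, 6, 1).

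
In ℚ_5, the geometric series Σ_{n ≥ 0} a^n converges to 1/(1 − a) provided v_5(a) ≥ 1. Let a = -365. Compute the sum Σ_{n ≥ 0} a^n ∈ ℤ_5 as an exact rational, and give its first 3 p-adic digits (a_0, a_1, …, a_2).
Σ a^n = 1/(1 − a) = 1/366;  first 3 digits = (1, 2, 4)

v_5(a) = 1 ≥ 1, so the series converges in ℤ_5 to 1/(1 − a) = 1/(1 − (-365)) = 1/366. Expand this rational in ℤ_5: compute digits iteratively via d_i = x_i mod 5, x_{i+1} = (x_i − d_i)/5. The first 3 digits are (1, 2, 4).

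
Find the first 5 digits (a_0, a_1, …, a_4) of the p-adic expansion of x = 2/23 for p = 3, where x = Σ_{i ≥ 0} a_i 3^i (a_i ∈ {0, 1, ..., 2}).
(a_0, …, a_4) = (1, 1, 1, 2, 1)

v_3(2/23) = 0 (numerator and denominator both coprime to 3), so x ∈ ℤ_3^×. Compute digits iteratively via a_i = x_i mod 3, x_{i+1} = (x_i − a_i)/3, with x_0 = x:
  x_0 = 2/23;  a_0 = 1;  x_1 = (x_0 − 1)/3 = -7/23
  x_1 = -7/23;  a_1 = 1;  x_2 = (x_1 − 1)/3 = -10/23
  x_2 = -10/23;  a_2 = 1;  x_3 = (x_2 − 1)/3 = -11/23
  x_3 = -11/23;  a_3 = 2;  x_4 = (x_3 − 2)/3 = -19/23
  x_4 = -19/23;  a_4 = 1;  x_5 = (x_4 − 1)/3 = -14/23
Digits: (1, 1, 1, 2, 1).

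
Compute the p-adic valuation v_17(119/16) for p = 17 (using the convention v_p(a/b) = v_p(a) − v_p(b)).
v_17(119/16) = 1

Factor powers of 17 from the numerator and denominator of the reduced fraction: 119 = 17^1 · 7 and 16 = 17^0 · 16. Apply v_p(a/b) = v_p(a) − v_p(b): v_17(119/16) = 1 − 0 = 1.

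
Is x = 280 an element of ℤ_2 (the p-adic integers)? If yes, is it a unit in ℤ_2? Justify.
x ∈ ℤ_2 but not a unit; v_2(x) = 3 > 0

ℤ_2 = {x ∈ ℚ_2 : v_2(x) ≥ 0} and ℤ_2^× = {x ∈ ℤ_2 : v_2(x) = 0}. Here v_2(280) = v_2(num) − v_2(den) = 3; compare against these criteria.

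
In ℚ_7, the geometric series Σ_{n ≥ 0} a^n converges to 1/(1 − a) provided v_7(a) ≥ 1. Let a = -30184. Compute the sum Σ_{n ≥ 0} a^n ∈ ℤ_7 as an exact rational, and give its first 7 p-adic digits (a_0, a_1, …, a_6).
Σ a^n = 1/(1 − a) = 1/30185;  first 7 digits = (1, 0, 0, 3, 1, 5, 1)

v_7(a) = 3 ≥ 1, so the series converges in ℤ_7 to 1/(1 − a) = 1/(1 − (-30184)) = 1/30185. Expand this rational in ℤ_7: compute digits iteratively via d_i = x_i mod 7, x_{i+1} = (x_i − d_i)/7. The first 7 digits are (1, 0, 0, 3, 1, 5, 1).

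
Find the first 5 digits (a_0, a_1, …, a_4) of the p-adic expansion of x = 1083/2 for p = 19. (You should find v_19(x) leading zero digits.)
(a_0, …, a_4) = (0, 0, 11, 9, 9)

v_19(1083/2) = 2, so a_0 = ... = a_1 = 0. Factor out: x = 19^2 · u with u = 3/2 a unit in ℤ_19. Expand u iteratively via a_{v+i} = u_i mod 19, u_{i+1} = (u_i − a_{v+i})/19:
  u_0 = 3/2;  a_2 = 11;  u_1 = (u_0 − 11)/19 = -1/2
  u_1 = -1/2;  a_3 = 9;  u_2 = (u_1 − 9)/19 = -1/2
  u_2 = -1/2;  a_4 = 9;  u_3 = (u_2 − 9)/19 = -1/2
Digits: (0, 0, 11, 9, 9).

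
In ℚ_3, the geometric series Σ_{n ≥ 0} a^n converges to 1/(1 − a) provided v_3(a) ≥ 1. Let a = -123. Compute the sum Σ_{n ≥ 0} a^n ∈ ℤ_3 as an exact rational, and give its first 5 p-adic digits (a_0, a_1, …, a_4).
Σ a^n = 1/(1 − a) = 1/124;  first 5 digits = (1, 1, 2, 1, 0)

v_3(a) = 1 ≥ 1, so the series converges in ℤ_3 to 1/(1 − a) = 1/(1 − (-123)) = 1/124. Expand this rational in ℤ_3: compute digits iteratively via d_i = x_i mod 3, x_{i+1} = (x_i − d_i)/3. The first 5 digits are (1, 1, 2, 1, 0).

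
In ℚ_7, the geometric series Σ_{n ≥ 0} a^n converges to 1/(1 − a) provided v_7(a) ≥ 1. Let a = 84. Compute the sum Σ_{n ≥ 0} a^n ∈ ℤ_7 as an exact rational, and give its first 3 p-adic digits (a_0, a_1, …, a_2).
Σ a^n = 1/(1 − a) = -1/83;  first 3 digits = (1, 5, 5)

v_7(a) = 1 ≥ 1, so the series converges in ℤ_7 to 1/(1 − a) = 1/(1 − 84) = -1/83. Expand this rational in ℤ_7: compute digits iteratively via d_i = x_i mod 7, x_{i+1} = (x_i − d_i)/7. The first 3 digits are (1, 5, 5).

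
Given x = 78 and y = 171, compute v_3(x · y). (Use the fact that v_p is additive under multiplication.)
v_3(13338) = 3

v_p(x) = 1 (factor: 78 = 3^1 · 26); v_p(y) = 2 (factor: 171 = 3^2 · 19). Additivity: v_p(xy) = v_p(x) + v_p(y) = 1 + 2 = 3. (Direct check: xy = 13338 = 3^3 · (494).)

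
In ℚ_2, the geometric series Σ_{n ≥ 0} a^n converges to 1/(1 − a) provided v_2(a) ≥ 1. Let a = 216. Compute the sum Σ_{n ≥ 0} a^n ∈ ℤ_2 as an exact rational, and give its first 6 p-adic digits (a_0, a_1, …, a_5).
Σ a^n = 1/(1 − a) = -1/215;  first 6 digits = (1, 0, 0, 1, 1, 0)

v_2(a) = 3 ≥ 1, so the series converges in ℤ_2 to 1/(1 − a) = 1/(1 − 216) = -1/215. Expand this rational in ℤ_2: compute digits iteratively via d_i = x_i mod 2, x_{i+1} = (x_i − d_i)/2. The first 6 digits are (1, 0, 0, 1, 1, 0).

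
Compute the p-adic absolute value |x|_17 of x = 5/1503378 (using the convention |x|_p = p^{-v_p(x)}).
|5/1503378|_17 = 83521

Step 1 — compute v_17(x) by factoring powers of 17 out of the numerator and denominator: v_17(5/1503378) = -4. Step 2 — apply |x|_p = p^{-v_p(x)} = 17^{4} = 83521.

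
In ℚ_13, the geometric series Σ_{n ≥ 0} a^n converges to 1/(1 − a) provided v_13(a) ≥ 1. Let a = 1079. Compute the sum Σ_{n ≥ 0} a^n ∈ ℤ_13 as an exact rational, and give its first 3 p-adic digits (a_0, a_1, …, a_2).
Σ a^n = 1/(1 − a) = -1/1078;  first 3 digits = (1, 5, 5)

v_13(a) = 1 ≥ 1, so the series converges in ℤ_13 to 1/(1 − a) = 1/(1 − 1079) = -1/1078. Expand this rational in ℤ_13: compute digits iteratively via d_i = x_i mod 13, x_{i+1} = (x_i − d_i)/13. The first 3 digits are (1, 5, 5).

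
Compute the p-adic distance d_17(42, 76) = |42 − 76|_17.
d_17(42, 76) = 1/17

Step 1 — x − y = 42 − 76 = -34. Step 2 — v_17(-34) = 1 (factor: -34 = −(17^1 · 2); the sign does not affect v_p). Step 3 — |x − y|_17 = 17^{-1} = 1/17.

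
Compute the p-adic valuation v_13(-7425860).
v_13(-7425860) = 5

v_13(n) is the largest exponent k such that 13^k divides n. Factor out: -7425860 = -13^5 · 20. (Sign doesn't affect v_p.) So v_13(-7425860) = 5.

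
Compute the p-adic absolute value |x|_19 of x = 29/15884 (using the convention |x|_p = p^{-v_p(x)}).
|29/15884|_19 = 361

Step 1 — compute v_19(x) by factoring powers of 19 out of the numerator and denominator: v_19(29/15884) = -2. Step 2 — apply |x|_p = p^{-v_p(x)} = 19^{2} = 361.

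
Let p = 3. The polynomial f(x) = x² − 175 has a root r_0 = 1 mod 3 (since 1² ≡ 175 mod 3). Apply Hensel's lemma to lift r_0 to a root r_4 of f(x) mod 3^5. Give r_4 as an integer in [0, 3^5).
r_4 = 97 (mod 243)

Hensel's recurrence: r_{i+1} = r_i − f(r_i)·(f′(r_i))^{-1} mod 3^{i+2}, with f′(x) = 2x. Iterate:
  r_0 = 1 (mod 3)
  r_1 = 7 (mod 9)
  r_2 = 16 (mod 27)
  r_3 = 16 (mod 81)
  r_4 = 97 (mod 243)
Final: r_4 = 97, and one checks f(r_4) ≡ 0 mod 3^5.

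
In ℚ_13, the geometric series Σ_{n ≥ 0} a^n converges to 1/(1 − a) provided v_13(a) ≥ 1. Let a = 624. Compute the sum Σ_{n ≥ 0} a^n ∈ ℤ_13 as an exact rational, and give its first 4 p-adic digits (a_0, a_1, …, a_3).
Σ a^n = 1/(1 − a) = -1/623;  first 4 digits = (1, 9, 6, 9)

v_13(a) = 1 ≥ 1, so the series converges in ℤ_13 to 1/(1 − a) = 1/(1 − 624) = -1/623. Expand this rational in ℤ_13: compute digits iteratively via d_i = x_i mod 13, x_{i+1} = (x_i − d_i)/13. The first 4 digits are (1, 9, 6, 9).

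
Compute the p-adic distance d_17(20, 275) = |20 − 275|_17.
d_17(20, 275) = 1/17

Step 1 — x − y = 20 − 275 = -255. Step 2 — v_17(-255) = 1 (factor: -255 = −(17^1 · 15); the sign does not affect v_p). Step 3 — |x − y|_17 = 17^{-1} = 1/17.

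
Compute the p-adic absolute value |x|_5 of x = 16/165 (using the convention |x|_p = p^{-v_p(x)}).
|16/165|_5 = 5

Step 1 — compute v_5(x) by factoring powers of 5 out of the numerator and denominator: v_5(16/165) = -1. Step 2 — apply |x|_p = p^{-v_p(x)} = 5^{1} = 5.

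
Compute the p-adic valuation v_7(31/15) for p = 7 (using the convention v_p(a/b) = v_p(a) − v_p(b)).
v_7(31/15) = 0

Factor powers of 7 from the numerator and denominator of the reduced fraction: 31 = 7^0 · 31 and 15 = 7^0 · 15. Apply v_p(a/b) = v_p(a) − v_p(b): v_7(31/15) = 0 − 0 = 0.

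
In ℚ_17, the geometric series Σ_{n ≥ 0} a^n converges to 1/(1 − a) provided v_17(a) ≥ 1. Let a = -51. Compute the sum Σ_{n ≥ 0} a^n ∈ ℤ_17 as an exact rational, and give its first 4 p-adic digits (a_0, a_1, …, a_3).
Σ a^n = 1/(1 − a) = 1/52;  first 4 digits = (1, 14, 8, 7)

v_17(a) = 1 ≥ 1, so the series converges in ℤ_17 to 1/(1 − a) = 1/(1 − (-51)) = 1/52. Expand this rational in ℤ_17: compute digits iteratively via d_i = x_i mod 17, x_{i+1} = (x_i − d_i)/17. The first 4 digits are (1, 14, 8, 7).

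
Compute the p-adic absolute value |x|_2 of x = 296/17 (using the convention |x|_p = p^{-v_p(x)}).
|296/17|_2 = 1/8

Step 1 — compute v_2(x) by factoring powers of 2 out of the numerator and denominator: v_2(296/17) = 3. Step 2 — apply |x|_p = p^{-v_p(x)} = 2^{-3} = 1/8.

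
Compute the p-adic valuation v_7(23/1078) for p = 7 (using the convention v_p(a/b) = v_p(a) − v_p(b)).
v_7(23/1078) = -2

Factor powers of 7 from the numerator and denominator of the reduced fraction: 23 = 7^0 · 23 and 1078 = 7^2 · 22. Apply v_p(a/b) = v_p(a) − v_p(b): v_7(23/1078) = 0 − 2 = -2.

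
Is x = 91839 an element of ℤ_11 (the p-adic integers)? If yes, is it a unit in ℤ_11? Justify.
x ∈ ℤ_11 but not a unit; v_11(x) = 3 > 0

ℤ_11 = {x ∈ ℚ_11 : v_11(x) ≥ 0} and ℤ_11^× = {x ∈ ℤ_11 : v_11(x) = 0}. Here v_11(91839) = v_11(num) − v_11(den) = 3; compare against these criteria.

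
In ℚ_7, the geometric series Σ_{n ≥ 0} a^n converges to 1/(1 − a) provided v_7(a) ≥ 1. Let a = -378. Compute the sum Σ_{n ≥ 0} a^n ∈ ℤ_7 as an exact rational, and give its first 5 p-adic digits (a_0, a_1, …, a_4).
Σ a^n = 1/(1 − a) = 1/379;  first 5 digits = (1, 2, 3, 3, 1)

v_7(a) = 1 ≥ 1, so the series converges in ℤ_7 to 1/(1 − a) = 1/(1 − (-378)) = 1/379. Expand this rational in ℤ_7: compute digits iteratively via d_i = x_i mod 7, x_{i+1} = (x_i − d_i)/7. The first 5 digits are (1, 2, 3, 3, 1).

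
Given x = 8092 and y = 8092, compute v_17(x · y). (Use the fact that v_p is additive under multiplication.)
v_17(65480464) = 4

v_p(x) = 2 (factor: 8092 = 17^2 · 28); v_p(y) = 2 (factor: 8092 = 17^2 · 28). Additivity: v_p(xy) = v_p(x) + v_p(y) = 2 + 2 = 4. (Direct check: xy = 65480464 = 17^4 · (784).)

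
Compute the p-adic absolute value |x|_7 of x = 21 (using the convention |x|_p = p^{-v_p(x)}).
|21|_7 = 1/7

Step 1 — compute v_7(x) by factoring powers of 7 out of the numerator and denominator: v_7(21) = 1. Step 2 — apply |x|_p = p^{-v_p(x)} = 7^{-1} = 1/7.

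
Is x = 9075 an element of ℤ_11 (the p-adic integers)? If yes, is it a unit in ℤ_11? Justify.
x ∈ ℤ_11 but not a unit; v_11(x) = 2 > 0

ℤ_11 = {x ∈ ℚ_11 : v_11(x) ≥ 0} and ℤ_11^× = {x ∈ ℤ_11 : v_11(x) = 0}. Here v_11(9075) = v_11(num) − v_11(den) = 2; compare against these criteria.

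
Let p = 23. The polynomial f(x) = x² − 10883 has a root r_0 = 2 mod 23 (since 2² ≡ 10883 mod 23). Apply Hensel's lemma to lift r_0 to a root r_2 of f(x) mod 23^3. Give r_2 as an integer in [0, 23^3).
r_2 = 10260 (mod 12167)

Hensel's recurrence: r_{i+1} = r_i − f(r_i)·(f′(r_i))^{-1} mod 23^{i+2}, with f′(x) = 2x. Iterate:
  r_0 = 2 (mod 23)
  r_1 = 209 (mod 529)
  r_2 = 10260 (mod 12167)
Final: r_2 = 10260, and one checks f(r_2) ≡ 0 mod 23^3.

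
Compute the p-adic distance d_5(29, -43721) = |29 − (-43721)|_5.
d_5(29, -43721) = 1/3125

Step 1 — x − y = 29 − (-43721) = 43750. Step 2 — v_5(43750) = 5 (factor: 43750 = (5^5 · 14); the sign does not affect v_p). Step 3 — |x − y|_5 = 5^{-5} = 1/3125.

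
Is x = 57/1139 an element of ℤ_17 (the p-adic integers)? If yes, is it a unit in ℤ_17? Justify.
x ∉ ℤ_17 (v_17(x) = -1 < 0)

ℤ_17 = {x ∈ ℚ_17 : v_17(x) ≥ 0} and ℤ_17^× = {x ∈ ℤ_17 : v_17(x) = 0}. Here v_17(57/1139) = v_17(num) − v_17(den) = -1; compare against these criteria.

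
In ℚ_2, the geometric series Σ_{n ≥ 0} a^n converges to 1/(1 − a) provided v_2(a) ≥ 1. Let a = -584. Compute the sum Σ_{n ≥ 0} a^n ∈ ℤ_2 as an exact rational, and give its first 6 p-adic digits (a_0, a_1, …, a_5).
Σ a^n = 1/(1 − a) = 1/585;  first 6 digits = (1, 0, 0, 1, 1, 1)

v_2(a) = 3 ≥ 1, so the series converges in ℤ_2 to 1/(1 − a) = 1/(1 − (-584)) = 1/585. Expand this rational in ℤ_2: compute digits iteratively via d_i = x_i mod 2, x_{i+1} = (x_i − d_i)/2. The first 6 digits are (1, 0, 0, 1, 1, 1).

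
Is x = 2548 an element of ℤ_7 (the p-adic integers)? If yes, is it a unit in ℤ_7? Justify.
x ∈ ℤ_7 but not a unit; v_7(x) = 2 > 0

ℤ_7 = {x ∈ ℚ_7 : v_7(x) ≥ 0} and ℤ_7^× = {x ∈ ℤ_7 : v_7(x) = 0}. Here v_7(2548) = v_7(num) − v_7(den) = 2; compare against these criteria.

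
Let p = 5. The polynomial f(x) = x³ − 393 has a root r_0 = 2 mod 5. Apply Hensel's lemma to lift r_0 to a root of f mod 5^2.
r_1 = 7 (mod 25)

Hensel: r_{i+1} = r_i − f(r_i)/f′(r_i) mod 5^{i+2}, where f′(x) = 3x². Iterate:
  r_0 = 2 (mod 5)
  r_1 = 7 (mod 25)
Final: r = 7 with f(r) ≡ 0 mod 5^2.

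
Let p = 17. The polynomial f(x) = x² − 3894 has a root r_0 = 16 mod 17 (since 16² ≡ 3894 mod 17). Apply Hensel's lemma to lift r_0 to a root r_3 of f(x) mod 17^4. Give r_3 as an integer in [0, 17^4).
r_3 = 12647 (mod 83521)

Hensel's recurrence: r_{i+1} = r_i − f(r_i)·(f′(r_i))^{-1} mod 17^{i+2}, with f′(x) = 2x. Iterate:
  r_0 = 16 (mod 17)
  r_1 = 220 (mod 289)
  r_2 = 2821 (mod 4913)
  r_3 = 12647 (mod 83521)
Final: r_3 = 12647, and one checks f(r_3) ≡ 0 mod 17^4.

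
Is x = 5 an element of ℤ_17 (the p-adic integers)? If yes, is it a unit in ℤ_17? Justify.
x ∈ ℤ_17^× (unit); v_17(x) = 0

ℤ_17 = {x ∈ ℚ_17 : v_17(x) ≥ 0} and ℤ_17^× = {x ∈ ℤ_17 : v_17(x) = 0}. Here v_17(5) = v_17(num) − v_17(den) = 0; compare against these criteria.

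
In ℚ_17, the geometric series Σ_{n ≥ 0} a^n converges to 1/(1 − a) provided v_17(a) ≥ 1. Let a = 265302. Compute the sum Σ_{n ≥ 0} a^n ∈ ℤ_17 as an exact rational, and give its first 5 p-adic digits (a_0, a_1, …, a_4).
Σ a^n = 1/(1 − a) = -1/265301;  first 5 digits = (1, 0, 0, 3, 3)

v_17(a) = 3 ≥ 1, so the series converges in ℤ_17 to 1/(1 − a) = 1/(1 − 265302) = -1/265301. Expand this rational in ℤ_17: compute digits iteratively via d_i = x_i mod 17, x_{i+1} = (x_i − d_i)/17. The first 5 digits are (1, 0, 0, 3, 3).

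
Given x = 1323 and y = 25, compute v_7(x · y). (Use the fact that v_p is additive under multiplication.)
v_7(33075) = 2

v_p(x) = 2 (factor: 1323 = 7^2 · 27); v_p(y) = 0 (factor: 25 = 7^0 · 25). Additivity: v_p(xy) = v_p(x) + v_p(y) = 2 + 0 = 2. (Direct check: xy = 33075 = 7^2 · (675).)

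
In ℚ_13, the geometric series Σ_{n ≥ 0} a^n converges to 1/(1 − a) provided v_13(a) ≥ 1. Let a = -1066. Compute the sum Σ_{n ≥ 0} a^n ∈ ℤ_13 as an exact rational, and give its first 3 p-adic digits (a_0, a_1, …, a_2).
Σ a^n = 1/(1 − a) = 1/1067;  first 3 digits = (1, 9, 9)

v_13(a) = 1 ≥ 1, so the series converges in ℤ_13 to 1/(1 − a) = 1/(1 − (-1066)) = 1/1067. Expand this rational in ℤ_13: compute digits iteratively via d_i = x_i mod 13, x_{i+1} = (x_i − d_i)/13. The first 3 digits are (1, 9, 9).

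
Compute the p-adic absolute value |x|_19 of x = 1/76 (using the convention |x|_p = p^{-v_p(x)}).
|1/76|_19 = 19

Step 1 — compute v_19(x) by factoring powers of 19 out of the numerator and denominator: v_19(1/76) = -1. Step 2 — apply |x|_p = p^{-v_p(x)} = 19^{1} = 19.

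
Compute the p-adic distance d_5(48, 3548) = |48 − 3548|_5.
d_5(48, 3548) = 1/125

Step 1 — x − y = 48 − 3548 = -3500. Step 2 — v_5(-3500) = 3 (factor: -3500 = −(5^3 · 28); the sign does not affect v_p). Step 3 — |x − y|_5 = 5^{-3} = 1/125.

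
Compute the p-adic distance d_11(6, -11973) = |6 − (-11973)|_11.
d_11(6, -11973) = 1/1331

Step 1 — x − y = 6 − (-11973) = 11979. Step 2 — v_11(11979) = 3 (factor: 11979 = (11^3 · 9); the sign does not affect v_p). Step 3 — |x − y|_11 = 11^{-3} = 1/1331.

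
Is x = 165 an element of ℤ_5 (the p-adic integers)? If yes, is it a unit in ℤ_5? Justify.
x ∈ ℤ_5 but not a unit; v_5(x) = 1 > 0

ℤ_5 = {x ∈ ℚ_5 : v_5(x) ≥ 0} and ℤ_5^× = {x ∈ ℤ_5 : v_5(x) = 0}. Here v_5(165) = v_5(num) − v_5(den) = 1; compare against these criteria.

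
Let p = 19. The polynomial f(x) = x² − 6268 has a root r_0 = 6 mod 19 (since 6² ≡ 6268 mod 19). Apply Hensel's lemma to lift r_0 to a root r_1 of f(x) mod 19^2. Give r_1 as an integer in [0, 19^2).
r_1 = 44 (mod 361)

Hensel's recurrence: r_{i+1} = r_i − f(r_i)·(f′(r_i))^{-1} mod 19^{i+2}, with f′(x) = 2x. Iterate:
  r_0 = 6 (mod 19)
  r_1 = 44 (mod 361)
Final: r_1 = 44, and one checks f(r_1) ≡ 0 mod 19^2.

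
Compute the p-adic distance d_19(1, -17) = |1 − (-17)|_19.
d_19(1, -17) = 1

Step 1 — x − y = 1 − (-17) = 18. Step 2 — v_19(18) = 0 (factor: 18 = (19^0 · 18); the sign does not affect v_p). Step 3 — |x − y|_19 = 19^{0} = 1.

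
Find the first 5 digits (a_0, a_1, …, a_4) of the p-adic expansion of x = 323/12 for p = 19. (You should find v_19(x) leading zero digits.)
(a_0, …, a_4) = (0, 3, 11, 1, 11)

v_19(323/12) = 1, so a_0 = ... = a_0 = 0. Factor out: x = 19^1 · u with u = 17/12 a unit in ℤ_19. Expand u iteratively via a_{v+i} = u_i mod 19, u_{i+1} = (u_i − a_{v+i})/19:
  u_0 = 17/12;  a_1 = 3;  u_1 = (u_0 − 3)/19 = -1/12
  u_1 = -1/12;  a_2 = 11;  u_2 = (u_1 − 11)/19 = -7/12
  u_2 = -7/12;  a_3 = 1;  u_3 = (u_2 − 1)/19 = -1/12
  u_3 = -1/12;  a_4 = 11;  u_4 = (u_3 − 11)/19 = -7/12
Digits: (0, 3, 11, 1, 11).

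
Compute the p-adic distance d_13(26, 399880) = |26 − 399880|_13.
d_13(26, 399880) = 1/28561

Step 1 — x − y = 26 − 399880 = -399854. Step 2 — v_13(-399854) = 4 (factor: -399854 = −(13^4 · 14); the sign does not affect v_p). Step 3 — |x − y|_13 = 13^{-4} = 1/28561.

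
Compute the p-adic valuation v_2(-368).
v_2(-368) = 4

v_2(n) is the largest exponent k such that 2^k divides n. Factor out: -368 = -2^4 · 23. (Sign doesn't affect v_p.) So v_2(-368) = 4.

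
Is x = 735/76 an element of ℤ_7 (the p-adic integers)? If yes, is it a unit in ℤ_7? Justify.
x ∈ ℤ_7 but not a unit; v_7(x) = 2 > 0

ℤ_7 = {x ∈ ℚ_7 : v_7(x) ≥ 0} and ℤ_7^× = {x ∈ ℤ_7 : v_7(x) = 0}. Here v_7(735/76) = v_7(num) − v_7(den) = 2; compare against these criteria.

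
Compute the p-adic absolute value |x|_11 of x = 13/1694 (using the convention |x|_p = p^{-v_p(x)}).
|13/1694|_11 = 121

Step 1 — compute v_11(x) by factoring powers of 11 out of the numerator and denominator: v_11(13/1694) = -2. Step 2 — apply |x|_p = p^{-v_p(x)} = 11^{2} = 121.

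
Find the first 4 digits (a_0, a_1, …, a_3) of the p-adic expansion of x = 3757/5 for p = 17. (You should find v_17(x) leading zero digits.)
(a_0, …, a_3) = (0, 0, 6, 10)

v_17(3757/5) = 2, so a_0 = ... = a_1 = 0. Factor out: x = 17^2 · u with u = 13/5 a unit in ℤ_17. Expand u iteratively via a_{v+i} = u_i mod 17, u_{i+1} = (u_i − a_{v+i})/17:
  u_0 = 13/5;  a_2 = 6;  u_1 = (u_0 − 6)/17 = -1/5
  u_1 = -1/5;  a_3 = 10;  u_2 = (u_1 − 10)/17 = -3/5
Digits: (0, 0, 6, 10).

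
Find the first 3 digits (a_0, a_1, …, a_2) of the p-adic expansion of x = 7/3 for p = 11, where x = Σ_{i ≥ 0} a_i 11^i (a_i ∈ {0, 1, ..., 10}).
(a_0, …, a_2) = (6, 7, 3)

v_11(7/3) = 0 (numerator and denominator both coprime to 11), so x ∈ ℤ_11^×. Compute digits iteratively via a_i = x_i mod 11, x_{i+1} = (x_i − a_i)/11, with x_0 = x:
  x_0 = 7/3;  a_0 = 6;  x_1 = (x_0 − 6)/11 = -1/3
  x_1 = -1/3;  a_1 = 7;  x_2 = (x_1 − 7)/11 = -2/3
  x_2 = -2/3;  a_2 = 3;  x_3 = (x_2 − 3)/11 = -1/3
Digits: (6, 7, 3).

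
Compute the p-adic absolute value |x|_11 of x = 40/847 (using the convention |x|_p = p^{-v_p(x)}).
|40/847|_11 = 121

Step 1 — compute v_11(x) by factoring powers of 11 out of the numerator and denominator: v_11(40/847) = -2. Step 2 — apply |x|_p = p^{-v_p(x)} = 11^{2} = 121.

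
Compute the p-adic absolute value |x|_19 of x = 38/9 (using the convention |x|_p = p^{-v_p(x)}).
|38/9|_19 = 1/19

Step 1 — compute v_19(x) by factoring powers of 19 out of the numerator and denominator: v_19(38/9) = 1. Step 2 — apply |x|_p = p^{-v_p(x)} = 19^{-1} = 1/19.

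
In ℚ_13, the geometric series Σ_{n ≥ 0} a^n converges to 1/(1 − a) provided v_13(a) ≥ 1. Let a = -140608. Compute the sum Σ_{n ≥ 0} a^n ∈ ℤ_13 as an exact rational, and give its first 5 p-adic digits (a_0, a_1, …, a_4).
Σ a^n = 1/(1 − a) = 1/140609;  first 5 digits = (1, 0, 0, 1, 8)

v_13(a) = 3 ≥ 1, so the series converges in ℤ_13 to 1/(1 − a) = 1/(1 − (-140608)) = 1/140609. Expand this rational in ℤ_13: compute digits iteratively via d_i = x_i mod 13, x_{i+1} = (x_i − d_i)/13. The first 5 digits are (1, 0, 0, 1, 8).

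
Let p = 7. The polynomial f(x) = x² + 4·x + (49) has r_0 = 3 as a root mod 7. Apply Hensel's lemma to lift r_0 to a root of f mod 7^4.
r_3 = 1809 (mod 2401)

Hensel: r_{i+1} = r_i − f(r_i)·(f′(r_i))^{-1} mod 7^{i+2}, f′(x) = 2x + 4. Iterate:
  r_0 = 3 (mod 7)
  r_1 = 45 (mod 49)
  r_2 = 94 (mod 343)
  r_3 = 1809 (mod 2401)
Final: r = 1809 satisfies f(r) ≡ 0 mod 7^4.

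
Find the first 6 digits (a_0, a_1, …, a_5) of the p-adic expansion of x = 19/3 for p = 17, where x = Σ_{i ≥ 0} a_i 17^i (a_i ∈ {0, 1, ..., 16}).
(a_0, …, a_5) = (12, 11, 5, 11, 5, 11)

v_17(19/3) = 0 (numerator and denominator both coprime to 17), so x ∈ ℤ_17^×. Compute digits iteratively via a_i = x_i mod 17, x_{i+1} = (x_i − a_i)/17, with x_0 = x:
  x_0 = 19/3;  a_0 = 12;  x_1 = (x_0 − 12)/17 = -1/3
  x_1 = -1/3;  a_1 = 11;  x_2 = (x_1 − 11)/17 = -2/3
  x_2 = -2/3;  a_2 = 5;  x_3 = (x_2 − 5)/17 = -1/3
  x_3 = -1/3;  a_3 = 11;  x_4 = (x_3 − 11)/17 = -2/3
  x_4 = -2/3;  a_4 = 5;  x_5 = (x_4 − 5)/17 = -1/3
  x_5 = -1/3;  a_5 = 11;  x_6 = (x_5 − 11)/17 = -2/3
Digits: (12, 11, 5, 11, 5, 11).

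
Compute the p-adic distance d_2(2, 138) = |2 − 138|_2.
d_2(2, 138) = 1/8

Step 1 — x − y = 2 − 138 = -136. Step 2 — v_2(-136) = 3 (factor: -136 = −(2^3 · 17); the sign does not affect v_p). Step 3 — |x − y|_2 = 2^{-3} = 1/8.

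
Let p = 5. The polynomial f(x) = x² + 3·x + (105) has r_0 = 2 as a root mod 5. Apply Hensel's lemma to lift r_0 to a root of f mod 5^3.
r_2 = 107 (mod 125)

Hensel: r_{i+1} = r_i − f(r_i)·(f′(r_i))^{-1} mod 5^{i+2}, f′(x) = 2x + 3. Iterate:
  r_0 = 2 (mod 5)
  r_1 = 7 (mod 25)
  r_2 = 107 (mod 125)
Final: r = 107 satisfies f(r) ≡ 0 mod 5^3.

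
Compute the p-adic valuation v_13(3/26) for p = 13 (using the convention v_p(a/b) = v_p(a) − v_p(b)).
v_13(3/26) = -1

Factor powers of 13 from the numerator and denominator of the reduced fraction: 3 = 13^0 · 3 and 26 = 13^1 · 2. Apply v_p(a/b) = v_p(a) − v_p(b): v_13(3/26) = 0 − 1 = -1.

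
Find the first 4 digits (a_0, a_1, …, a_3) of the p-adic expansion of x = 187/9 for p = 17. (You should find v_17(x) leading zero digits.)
(a_0, …, a_3) = (0, 5, 13, 3)

v_17(187/9) = 1, so a_0 = ... = a_0 = 0. Factor out: x = 17^1 · u with u = 11/9 a unit in ℤ_17. Expand u iteratively via a_{v+i} = u_i mod 17, u_{i+1} = (u_i − a_{v+i})/17:
  u_0 = 11/9;  a_1 = 5;  u_1 = (u_0 − 5)/17 = -2/9
  u_1 = -2/9;  a_2 = 13;  u_2 = (u_1 − 13)/17 = -7/9
  u_2 = -7/9;  a_3 = 3;  u_3 = (u_2 − 3)/17 = -2/9
Digits: (0, 5, 13, 3).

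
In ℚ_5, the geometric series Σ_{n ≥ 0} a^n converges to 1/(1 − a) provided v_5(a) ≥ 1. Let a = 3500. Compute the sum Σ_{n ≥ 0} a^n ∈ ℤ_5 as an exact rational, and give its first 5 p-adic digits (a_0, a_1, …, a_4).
Σ a^n = 1/(1 − a) = -1/3499;  first 5 digits = (1, 0, 0, 3, 0)

v_5(a) = 3 ≥ 1, so the series converges in ℤ_5 to 1/(1 − a) = 1/(1 − 3500) = -1/3499. Expand this rational in ℤ_5: compute digits iteratively via d_i = x_i mod 5, x_{i+1} = (x_i − d_i)/5. The first 5 digits are (1, 0, 0, 3, 0).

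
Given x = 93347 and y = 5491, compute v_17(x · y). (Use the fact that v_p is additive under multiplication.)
v_17(512568377) = 5

v_p(x) = 3 (factor: 93347 = 17^3 · 19); v_p(y) = 2 (factor: 5491 = 17^2 · 19). Additivity: v_p(xy) = v_p(x) + v_p(y) = 3 + 2 = 5. (Direct check: xy = 512568377 = 17^5 · (361).)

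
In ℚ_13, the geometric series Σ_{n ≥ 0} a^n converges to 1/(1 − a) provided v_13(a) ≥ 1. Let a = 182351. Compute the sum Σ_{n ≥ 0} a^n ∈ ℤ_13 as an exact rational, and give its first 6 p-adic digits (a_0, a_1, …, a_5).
Σ a^n = 1/(1 − a) = -1/182350;  first 6 digits = (1, 0, 0, 5, 6, 0)

v_13(a) = 3 ≥ 1, so the series converges in ℤ_13 to 1/(1 − a) = 1/(1 − 182351) = -1/182350. Expand this rational in ℤ_13: compute digits iteratively via d_i = x_i mod 13, x_{i+1} = (x_i − d_i)/13. The first 6 digits are (1, 0, 0, 5, 6, 0).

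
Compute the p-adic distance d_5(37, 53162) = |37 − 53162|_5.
d_5(37, 53162) = 1/3125

Step 1 — x − y = 37 − 53162 = -53125. Step 2 — v_5(-53125) = 5 (factor: -53125 = −(5^5 · 17); the sign does not affect v_p). Step 3 — |x − y|_5 = 5^{-5} = 1/3125.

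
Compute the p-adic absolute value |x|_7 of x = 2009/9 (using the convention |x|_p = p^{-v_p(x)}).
|2009/9|_7 = 1/49

Step 1 — compute v_7(x) by factoring powers of 7 out of the numerator and denominator: v_7(2009/9) = 2. Step 2 — apply |x|_p = p^{-v_p(x)} = 7^{-2} = 1/49.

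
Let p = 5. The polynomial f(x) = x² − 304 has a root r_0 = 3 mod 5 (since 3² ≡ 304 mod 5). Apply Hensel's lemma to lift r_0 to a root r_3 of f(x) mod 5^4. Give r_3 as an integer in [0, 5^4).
r_3 = 548 (mod 625)

Hensel's recurrence: r_{i+1} = r_i − f(r_i)·(f′(r_i))^{-1} mod 5^{i+2}, with f′(x) = 2x. Iterate:
  r_0 = 3 (mod 5)
  r_1 = 23 (mod 25)
  r_2 = 48 (mod 125)
  r_3 = 548 (mod 625)
Final: r_3 = 548, and one checks f(r_3) ≡ 0 mod 5^4.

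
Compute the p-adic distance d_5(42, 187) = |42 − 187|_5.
d_5(42, 187) = 1/5

Step 1 — x − y = 42 − 187 = -145. Step 2 — v_5(-145) = 1 (factor: -145 = −(5^1 · 29); the sign does not affect v_p). Step 3 — |x − y|_5 = 5^{-1} = 1/5.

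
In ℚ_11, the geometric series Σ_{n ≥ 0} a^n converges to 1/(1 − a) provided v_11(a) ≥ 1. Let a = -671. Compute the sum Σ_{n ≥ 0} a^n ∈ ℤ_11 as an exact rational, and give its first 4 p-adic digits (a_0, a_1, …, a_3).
Σ a^n = 1/(1 − a) = 1/672;  first 4 digits = (1, 5, 8, 0)

v_11(a) = 1 ≥ 1, so the series converges in ℤ_11 to 1/(1 − a) = 1/(1 − (-671)) = 1/672. Expand this rational in ℤ_11: compute digits iteratively via d_i = x_i mod 11, x_{i+1} = (x_i − d_i)/11. The first 4 digits are (1, 5, 8, 0).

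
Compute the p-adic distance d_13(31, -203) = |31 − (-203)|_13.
d_13(31, -203) = 1/13

Step 1 — x − y = 31 − (-203) = 234. Step 2 — v_13(234) = 1 (factor: 234 = (13^1 · 18); the sign does not affect v_p). Step 3 — |x − y|_13 = 13^{-1} = 1/13.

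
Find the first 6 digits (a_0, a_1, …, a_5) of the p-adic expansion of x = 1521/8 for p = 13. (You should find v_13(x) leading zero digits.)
(a_0, …, a_5) = (0, 0, 6, 11, 4, 11)

v_13(1521/8) = 2, so a_0 = ... = a_1 = 0. Factor out: x = 13^2 · u with u = 9/8 a unit in ℤ_13. Expand u iteratively via a_{v+i} = u_i mod 13, u_{i+1} = (u_i − a_{v+i})/13:
  u_0 = 9/8;  a_2 = 6;  u_1 = (u_0 − 6)/13 = -3/8
  u_1 = -3/8;  a_3 = 11;  u_2 = (u_1 − 11)/13 = -7/8
  u_2 = -7/8;  a_4 = 4;  u_3 = (u_2 − 4)/13 = -3/8
  u_3 = -3/8;  a_5 = 11;  u_4 = (u_3 − 11)/13 = -7/8
Digits: (0, 0, 6, 11, 4, 11).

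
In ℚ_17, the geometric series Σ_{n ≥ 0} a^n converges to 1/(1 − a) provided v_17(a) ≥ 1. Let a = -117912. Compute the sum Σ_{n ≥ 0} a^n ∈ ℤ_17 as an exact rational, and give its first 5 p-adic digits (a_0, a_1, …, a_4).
Σ a^n = 1/(1 − a) = 1/117913;  first 5 digits = (1, 0, 0, 10, 15)

v_17(a) = 3 ≥ 1, so the series converges in ℤ_17 to 1/(1 − a) = 1/(1 − (-117912)) = 1/117913. Expand this rational in ℤ_17: compute digits iteratively via d_i = x_i mod 17, x_{i+1} = (x_i − d_i)/17. The first 5 digits are (1, 0, 0, 10, 15).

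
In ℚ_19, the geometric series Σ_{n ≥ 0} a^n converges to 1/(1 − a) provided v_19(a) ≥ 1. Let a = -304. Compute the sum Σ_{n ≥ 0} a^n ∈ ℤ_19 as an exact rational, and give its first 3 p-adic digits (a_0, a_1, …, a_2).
Σ a^n = 1/(1 − a) = 1/305;  first 3 digits = (1, 3, 8)

v_19(a) = 1 ≥ 1, so the series converges in ℤ_19 to 1/(1 − a) = 1/(1 − (-304)) = 1/305. Expand this rational in ℤ_19: compute digits iteratively via d_i = x_i mod 19, x_{i+1} = (x_i − d_i)/19. The first 3 digits are (1, 3, 8).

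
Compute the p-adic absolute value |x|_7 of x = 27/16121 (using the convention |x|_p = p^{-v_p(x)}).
|27/16121|_7 = 343

Step 1 — compute v_7(x) by factoring powers of 7 out of the numerator and denominator: v_7(27/16121) = -3. Step 2 — apply |x|_p = p^{-v_p(x)} = 7^{3} = 343.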